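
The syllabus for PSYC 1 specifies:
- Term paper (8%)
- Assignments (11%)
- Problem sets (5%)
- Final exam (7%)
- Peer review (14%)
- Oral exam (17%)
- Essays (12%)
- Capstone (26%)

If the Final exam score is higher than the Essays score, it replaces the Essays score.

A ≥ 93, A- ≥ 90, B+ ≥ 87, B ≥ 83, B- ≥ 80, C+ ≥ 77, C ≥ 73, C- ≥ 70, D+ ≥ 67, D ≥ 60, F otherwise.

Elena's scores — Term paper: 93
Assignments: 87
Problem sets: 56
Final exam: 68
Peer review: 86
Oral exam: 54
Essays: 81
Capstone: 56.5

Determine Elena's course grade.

Final exam (68) ≤ Essays (81), so Essays stays at 81.
Weighted total:
  Term paper 93 × 0.08 = 7.44
  Assignments 87 × 0.11 = 9.57
  Problem sets 56 × 0.05 = 2.8
  Final exam 68 × 0.07 = 4.76
  Peer review 86 × 0.14 = 12.04
  Oral exam 54 × 0.17 = 9.18
  Essays 81 × 0.12 = 9.72
  Capstone 56.5 × 0.26 = 14.69
Sum = 70.2
70.2 is ≥ 70 and < 73 → C-

C-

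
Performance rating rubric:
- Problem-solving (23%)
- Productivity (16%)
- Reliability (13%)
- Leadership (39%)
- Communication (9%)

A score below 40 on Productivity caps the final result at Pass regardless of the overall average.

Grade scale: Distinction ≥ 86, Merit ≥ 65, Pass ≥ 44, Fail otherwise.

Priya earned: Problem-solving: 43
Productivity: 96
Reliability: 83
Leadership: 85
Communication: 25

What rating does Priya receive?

Merit

Productivity score 96 ≥ 40: minimum met.
Weighted total:
  Problem-solving 43 × 0.23 = 9.89
  Productivity 96 × 0.16 = 15.36
  Reliability 83 × 0.13 = 10.79
  Leadership 85 × 0.39 = 33.15
  Communication 25 × 0.09 = 2.25
Sum = 71.44
71.44 is ≥ 65 and < 86 → Merit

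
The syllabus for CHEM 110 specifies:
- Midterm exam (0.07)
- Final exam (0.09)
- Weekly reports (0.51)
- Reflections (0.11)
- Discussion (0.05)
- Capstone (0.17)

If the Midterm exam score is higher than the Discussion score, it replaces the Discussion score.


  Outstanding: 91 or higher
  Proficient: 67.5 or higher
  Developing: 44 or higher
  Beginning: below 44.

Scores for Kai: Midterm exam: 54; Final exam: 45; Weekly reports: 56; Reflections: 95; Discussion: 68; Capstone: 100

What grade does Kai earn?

Developing

Midterm exam (54) ≤ Discussion (68), so Discussion stays at 68.
Weighted total:
  Midterm exam 54 × 0.07 = 3.78
  Final exam 45 × 0.09 = 4.05
  Weekly reports 56 × 0.51 = 28.56
  Reflections 95 × 0.11 = 10.45
  Discussion 68 × 0.05 = 3.4
  Capstone 100 × 0.17 = 17
Sum = 67.24
67.24 is ≥ 44 and < 67.5 → Developing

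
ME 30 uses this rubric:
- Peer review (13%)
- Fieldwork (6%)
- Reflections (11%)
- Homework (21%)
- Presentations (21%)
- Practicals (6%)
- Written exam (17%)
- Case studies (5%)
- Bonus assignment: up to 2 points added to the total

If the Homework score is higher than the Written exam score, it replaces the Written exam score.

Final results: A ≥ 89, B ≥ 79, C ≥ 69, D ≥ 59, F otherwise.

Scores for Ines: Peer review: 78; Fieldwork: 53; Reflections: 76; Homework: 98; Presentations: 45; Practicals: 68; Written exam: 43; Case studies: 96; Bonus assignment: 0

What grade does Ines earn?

Homework (98) > Written exam (43), so Written exam counts as 98.
Weighted total:
  Peer review 78 × 0.13 = 10.14
  Fieldwork 53 × 0.06 = 3.18
  Reflections 76 × 0.11 = 8.36
  Homework 98 × 0.21 = 20.58
  Presentations 45 × 0.21 = 9.45
  Practicals 68 × 0.06 = 4.08
  Written exam 98 × 0.17 = 16.66
  Case studies 96 × 0.05 = 4.8
Sum = 77.25
Bonus assignment: 77.25 + 0 = 77.25
77.25 is ≥ 69 and < 79 → C

C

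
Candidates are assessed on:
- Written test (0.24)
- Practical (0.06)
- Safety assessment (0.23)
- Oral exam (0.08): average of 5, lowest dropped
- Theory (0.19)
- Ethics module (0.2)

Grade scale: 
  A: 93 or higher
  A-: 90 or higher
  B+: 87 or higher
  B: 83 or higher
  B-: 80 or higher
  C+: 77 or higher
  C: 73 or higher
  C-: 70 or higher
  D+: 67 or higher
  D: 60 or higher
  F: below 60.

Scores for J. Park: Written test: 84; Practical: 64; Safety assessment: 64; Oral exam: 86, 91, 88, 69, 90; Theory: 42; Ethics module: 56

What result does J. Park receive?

Oral exam: drop 69 → average of remaining 4 = 355/4 = 88.75
Weighted total:
  Written test 84 × 0.24 = 20.16
  Practical 64 × 0.06 = 3.84
  Safety assessment 64 × 0.23 = 14.72
  Oral exam 88.75 × 0.08 = 7.1
  Theory 42 × 0.19 = 7.98
  Ethics module 56 × 0.2 = 11.2
Sum = 65
65 is ≥ 60 and < 67 → D

D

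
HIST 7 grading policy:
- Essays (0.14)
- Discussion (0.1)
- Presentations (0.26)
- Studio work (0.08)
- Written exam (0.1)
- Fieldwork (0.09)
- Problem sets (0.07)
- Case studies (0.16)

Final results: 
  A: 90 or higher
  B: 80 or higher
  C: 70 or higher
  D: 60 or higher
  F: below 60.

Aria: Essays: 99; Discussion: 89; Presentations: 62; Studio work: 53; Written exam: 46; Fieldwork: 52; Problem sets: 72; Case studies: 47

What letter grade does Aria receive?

Weighted total:
  Essays 99 × 0.14 = 13.86
  Discussion 89 × 0.1 = 8.9
  Presentations 62 × 0.26 = 16.12
  Studio work 53 × 0.08 = 4.24
  Written exam 46 × 0.1 = 4.6
  Fieldwork 52 × 0.09 = 4.68
  Problem sets 72 × 0.07 = 5.04
  Case studies 47 × 0.16 = 7.52
Sum = 64.96
64.96 is ≥ 60 and < 70 → D

D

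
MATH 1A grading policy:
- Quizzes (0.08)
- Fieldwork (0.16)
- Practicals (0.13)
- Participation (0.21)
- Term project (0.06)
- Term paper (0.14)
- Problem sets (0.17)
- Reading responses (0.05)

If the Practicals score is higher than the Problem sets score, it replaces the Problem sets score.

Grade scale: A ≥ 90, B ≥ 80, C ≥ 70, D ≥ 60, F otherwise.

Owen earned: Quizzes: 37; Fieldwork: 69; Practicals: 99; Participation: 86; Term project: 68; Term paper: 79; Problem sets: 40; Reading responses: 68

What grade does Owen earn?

Practicals (99) > Problem sets (40), so Problem sets counts as 99.
Weighted total:
  Quizzes 37 × 0.08 = 2.96
  Fieldwork 69 × 0.16 = 11.04
  Practicals 99 × 0.13 = 12.87
  Participation 86 × 0.21 = 18.06
  Term project 68 × 0.06 = 4.08
  Term paper 79 × 0.14 = 11.06
  Problem sets 99 × 0.17 = 16.83
  Reading responses 68 × 0.05 = 3.4
Sum = 80.3
80.3 is ≥ 80 and < 90 → B

B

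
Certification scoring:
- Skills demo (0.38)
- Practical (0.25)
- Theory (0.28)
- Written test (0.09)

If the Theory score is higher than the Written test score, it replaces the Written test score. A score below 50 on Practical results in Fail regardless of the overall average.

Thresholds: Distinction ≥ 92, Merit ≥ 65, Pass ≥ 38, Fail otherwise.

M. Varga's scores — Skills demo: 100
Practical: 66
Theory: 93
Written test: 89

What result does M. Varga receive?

Theory (93) > Written test (89), so Written test counts as 93.
Practical score 66 ≥ 50: minimum met.
Weighted total:
  Skills demo 100 × 0.38 = 38
  Practical 66 × 0.25 = 16.5
  Theory 93 × 0.28 = 26.04
  Written test 93 × 0.09 = 8.37
Sum = 88.91
88.91 is ≥ 65 and < 92 → Merit

Merit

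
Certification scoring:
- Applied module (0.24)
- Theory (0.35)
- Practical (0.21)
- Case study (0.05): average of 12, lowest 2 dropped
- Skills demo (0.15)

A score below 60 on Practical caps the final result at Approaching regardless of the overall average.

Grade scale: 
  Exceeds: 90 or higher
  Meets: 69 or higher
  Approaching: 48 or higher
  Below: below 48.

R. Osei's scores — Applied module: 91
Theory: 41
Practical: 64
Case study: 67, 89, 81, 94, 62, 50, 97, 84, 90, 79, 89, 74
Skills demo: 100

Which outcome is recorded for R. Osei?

Approaching

Case study: drop 50, 62 → average of remaining 10 = 844/10 = 84.4
Practical score 64 ≥ 60: minimum met.
Weighted total:
  Applied module 91 × 0.24 = 21.84
  Theory 41 × 0.35 = 14.35
  Practical 64 × 0.21 = 13.44
  Case study 84.4 × 0.05 = 4.22
  Skills demo 100 × 0.15 = 15
Sum = 68.85
68.85 is ≥ 48 and < 69 → Approaching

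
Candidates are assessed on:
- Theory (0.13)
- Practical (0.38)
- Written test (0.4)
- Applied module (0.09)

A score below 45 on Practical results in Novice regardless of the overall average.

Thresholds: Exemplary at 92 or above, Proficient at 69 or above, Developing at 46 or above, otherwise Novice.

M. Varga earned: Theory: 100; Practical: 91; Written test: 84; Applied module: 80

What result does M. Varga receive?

Proficient

Practical score 91 ≥ 45: minimum met.
Weighted total:
  Theory 100 × 0.13 = 13
  Practical 91 × 0.38 = 34.58
  Written test 84 × 0.4 = 33.6
  Applied module 80 × 0.09 = 7.2
Sum = 88.38
88.38 is ≥ 69 and < 92 → Proficient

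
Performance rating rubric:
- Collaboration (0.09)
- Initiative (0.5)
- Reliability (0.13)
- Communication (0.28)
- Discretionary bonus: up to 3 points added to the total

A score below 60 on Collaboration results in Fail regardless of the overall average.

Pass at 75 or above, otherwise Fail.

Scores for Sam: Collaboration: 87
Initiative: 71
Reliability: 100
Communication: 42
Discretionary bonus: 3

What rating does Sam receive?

Collaboration score 87 ≥ 60: minimum met.
Weighted total:
  Collaboration 87 × 0.09 = 7.83
  Initiative 71 × 0.5 = 35.5
  Reliability 100 × 0.13 = 13
  Communication 42 × 0.28 = 11.76
Sum = 68.09
Discretionary bonus: 68.09 + 3 = 71.09
71.09 < 75 → Fail

Fail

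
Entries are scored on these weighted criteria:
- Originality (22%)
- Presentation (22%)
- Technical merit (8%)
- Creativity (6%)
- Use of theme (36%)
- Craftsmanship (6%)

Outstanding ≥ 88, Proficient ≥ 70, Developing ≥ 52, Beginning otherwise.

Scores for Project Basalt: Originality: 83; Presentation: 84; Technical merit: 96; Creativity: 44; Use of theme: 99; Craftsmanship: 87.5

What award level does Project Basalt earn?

Proficient

Weighted total:
  Originality 83 × 0.22 = 18.26
  Presentation 84 × 0.22 = 18.48
  Technical merit 96 × 0.08 = 7.68
  Creativity 44 × 0.06 = 2.64
  Use of theme 99 × 0.36 = 35.64
  Craftsmanship 87.5 × 0.06 = 5.25
Sum = 87.95
87.95 is ≥ 70 and < 88 → Proficient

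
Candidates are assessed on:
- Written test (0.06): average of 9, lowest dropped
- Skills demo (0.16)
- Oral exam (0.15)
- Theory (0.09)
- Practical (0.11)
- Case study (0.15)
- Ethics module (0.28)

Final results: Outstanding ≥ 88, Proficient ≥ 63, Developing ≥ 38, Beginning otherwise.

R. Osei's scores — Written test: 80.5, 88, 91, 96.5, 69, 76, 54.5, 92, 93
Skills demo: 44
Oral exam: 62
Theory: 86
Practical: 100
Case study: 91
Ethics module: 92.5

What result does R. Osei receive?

Proficient

Written test: drop 54.5 → average of remaining 8 = 686/8 = 85.75
Weighted total:
  Written test 85.75 × 0.06 = 5.145
  Skills demo 44 × 0.16 = 7.04
  Oral exam 62 × 0.15 = 9.3
  Theory 86 × 0.09 = 7.74
  Practical 100 × 0.11 = 11
  Case study 91 × 0.15 = 13.65
  Ethics module 92.5 × 0.28 = 25.9
Sum = 79.775
79.775 is ≥ 63 and < 88 → Proficient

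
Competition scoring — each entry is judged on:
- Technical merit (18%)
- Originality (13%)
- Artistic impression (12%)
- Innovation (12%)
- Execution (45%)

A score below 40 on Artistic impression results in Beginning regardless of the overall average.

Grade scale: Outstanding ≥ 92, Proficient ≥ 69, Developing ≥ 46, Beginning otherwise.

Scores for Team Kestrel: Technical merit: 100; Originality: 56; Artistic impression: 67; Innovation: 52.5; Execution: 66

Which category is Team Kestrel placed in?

Proficient

Artistic impression score 67 ≥ 40: minimum met.
Weighted total:
  Technical merit 100 × 0.18 = 18
  Originality 56 × 0.13 = 7.28
  Artistic impression 67 × 0.12 = 8.04
  Innovation 52.5 × 0.12 = 6.3
  Execution 66 × 0.45 = 29.7
Sum = 69.32
69.32 is ≥ 69 and < 92 → Proficient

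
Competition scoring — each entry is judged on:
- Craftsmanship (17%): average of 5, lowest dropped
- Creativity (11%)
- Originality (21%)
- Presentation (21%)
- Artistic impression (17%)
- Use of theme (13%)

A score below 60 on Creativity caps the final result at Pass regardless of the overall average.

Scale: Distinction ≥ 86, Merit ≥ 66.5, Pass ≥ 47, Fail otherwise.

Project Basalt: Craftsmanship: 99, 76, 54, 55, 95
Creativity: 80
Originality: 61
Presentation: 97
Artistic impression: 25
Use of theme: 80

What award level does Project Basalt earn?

Merit

Craftsmanship: drop 54 → average of remaining 4 = 325/4 = 81.25
Creativity score 80 ≥ 60: minimum met.
Weighted total:
  Craftsmanship 81.25 × 0.17 = 13.8125
  Creativity 80 × 0.11 = 8.8
  Originality 61 × 0.21 = 12.81
  Presentation 97 × 0.21 = 20.37
  Artistic impression 25 × 0.17 = 4.25
  Use of theme 80 × 0.13 = 10.4
Sum = 70.4425
70.4425 is ≥ 66.5 and < 86 → Merit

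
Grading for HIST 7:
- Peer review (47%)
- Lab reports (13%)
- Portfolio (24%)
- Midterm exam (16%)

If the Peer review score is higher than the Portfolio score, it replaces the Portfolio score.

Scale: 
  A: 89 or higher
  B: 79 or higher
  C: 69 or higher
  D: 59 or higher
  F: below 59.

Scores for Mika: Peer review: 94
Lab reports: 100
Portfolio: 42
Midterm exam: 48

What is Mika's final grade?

B

Peer review (94) > Portfolio (42), so Portfolio counts as 94.
Weighted total:
  Peer review 94 × 0.47 = 44.18
  Lab reports 100 × 0.13 = 13
  Portfolio 94 × 0.24 = 22.56
  Midterm exam 48 × 0.16 = 7.68
Sum = 87.42
87.42 is ≥ 79 and < 89 → B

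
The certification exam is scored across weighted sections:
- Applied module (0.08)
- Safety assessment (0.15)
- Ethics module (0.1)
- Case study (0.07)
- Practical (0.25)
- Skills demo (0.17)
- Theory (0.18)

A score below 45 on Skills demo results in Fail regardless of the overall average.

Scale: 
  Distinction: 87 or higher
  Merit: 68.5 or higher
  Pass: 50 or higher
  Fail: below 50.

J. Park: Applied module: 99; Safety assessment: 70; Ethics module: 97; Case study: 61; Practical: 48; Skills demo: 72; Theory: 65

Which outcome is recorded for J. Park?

Skills demo score 72 ≥ 45: minimum met.
Weighted total:
  Applied module 99 × 0.08 = 7.92
  Safety assessment 70 × 0.15 = 10.5
  Ethics module 97 × 0.1 = 9.7
  Case study 61 × 0.07 = 4.27
  Practical 48 × 0.25 = 12
  Skills demo 72 × 0.17 = 12.24
  Theory 65 × 0.18 = 11.7
Sum = 68.33
68.33 is ≥ 50 and < 68.5 → Pass

Pass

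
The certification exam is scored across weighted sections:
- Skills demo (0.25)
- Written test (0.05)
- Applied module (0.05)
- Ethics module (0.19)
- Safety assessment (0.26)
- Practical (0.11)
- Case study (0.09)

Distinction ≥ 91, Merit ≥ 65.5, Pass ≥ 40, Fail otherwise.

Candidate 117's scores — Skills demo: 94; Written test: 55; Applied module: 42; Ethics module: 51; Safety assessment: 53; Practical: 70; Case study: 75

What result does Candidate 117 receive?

Merit

Weighted total:
  Skills demo 94 × 0.25 = 23.5
  Written test 55 × 0.05 = 2.75
  Applied module 42 × 0.05 = 2.1
  Ethics module 51 × 0.19 = 9.69
  Safety assessment 53 × 0.26 = 13.78
  Practical 70 × 0.11 = 7.7
  Case study 75 × 0.09 = 6.75
Sum = 66.27
66.27 is ≥ 65.5 and < 91 → Merit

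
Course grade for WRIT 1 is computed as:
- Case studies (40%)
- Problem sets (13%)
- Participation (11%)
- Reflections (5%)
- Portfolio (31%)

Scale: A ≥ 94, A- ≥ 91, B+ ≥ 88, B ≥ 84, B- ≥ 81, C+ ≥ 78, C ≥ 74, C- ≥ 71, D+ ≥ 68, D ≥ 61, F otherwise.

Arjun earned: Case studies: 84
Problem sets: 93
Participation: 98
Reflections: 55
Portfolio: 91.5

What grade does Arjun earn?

B

Weighted total:
  Case studies 84 × 0.4 = 33.6
  Problem sets 93 × 0.13 = 12.09
  Participation 98 × 0.11 = 10.78
  Reflections 55 × 0.05 = 2.75
  Portfolio 91.5 × 0.31 = 28.365
Sum = 87.585
87.585 is ≥ 84 and < 88 → B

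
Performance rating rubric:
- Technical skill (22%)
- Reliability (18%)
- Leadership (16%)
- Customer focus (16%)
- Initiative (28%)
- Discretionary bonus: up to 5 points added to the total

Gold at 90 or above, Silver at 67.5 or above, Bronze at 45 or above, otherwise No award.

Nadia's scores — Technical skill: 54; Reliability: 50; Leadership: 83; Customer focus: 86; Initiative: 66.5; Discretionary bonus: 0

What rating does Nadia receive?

Bronze

Weighted total:
  Technical skill 54 × 0.22 = 11.88
  Reliability 50 × 0.18 = 9
  Leadership 83 × 0.16 = 13.28
  Customer focus 86 × 0.16 = 13.76
  Initiative 66.5 × 0.28 = 18.62
Sum = 66.54
Discretionary bonus: 66.54 + 0 = 66.54
66.54 is ≥ 45 and < 67.5 → Bronze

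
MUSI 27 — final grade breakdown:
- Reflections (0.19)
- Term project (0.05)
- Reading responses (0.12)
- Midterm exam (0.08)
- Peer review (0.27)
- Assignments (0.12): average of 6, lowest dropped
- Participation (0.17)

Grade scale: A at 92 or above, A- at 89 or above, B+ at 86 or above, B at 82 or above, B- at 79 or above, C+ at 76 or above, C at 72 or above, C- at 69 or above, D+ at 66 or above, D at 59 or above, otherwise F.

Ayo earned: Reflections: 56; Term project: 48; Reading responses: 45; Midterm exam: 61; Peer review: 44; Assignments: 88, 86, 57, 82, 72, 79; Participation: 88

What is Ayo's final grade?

Assignments: drop 57 → average of remaining 5 = 407/5 = 81.4
Weighted total:
  Reflections 56 × 0.19 = 10.64
  Term project 48 × 0.05 = 2.4
  Reading responses 45 × 0.12 = 5.4
  Midterm exam 61 × 0.08 = 4.88
  Peer review 44 × 0.27 = 11.88
  Assignments 81.4 × 0.12 = 9.768
  Participation 88 × 0.17 = 14.96
Sum = 59.928
59.928 is ≥ 59 and < 66 → D

D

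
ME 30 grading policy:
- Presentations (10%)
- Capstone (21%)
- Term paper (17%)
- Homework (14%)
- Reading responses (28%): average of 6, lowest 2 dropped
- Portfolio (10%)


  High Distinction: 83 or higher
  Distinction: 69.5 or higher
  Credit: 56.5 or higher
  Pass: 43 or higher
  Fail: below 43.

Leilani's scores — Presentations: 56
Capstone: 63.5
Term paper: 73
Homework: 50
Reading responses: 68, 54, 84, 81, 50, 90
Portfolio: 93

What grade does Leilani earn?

Distinction

Reading responses: drop 50, 54 → average of remaining 4 = 323/4 = 80.75
Weighted total:
  Presentations 56 × 0.1 = 5.6
  Capstone 63.5 × 0.21 = 13.335
  Term paper 73 × 0.17 = 12.41
  Homework 50 × 0.14 = 7
  Reading responses 80.75 × 0.28 = 22.61
  Portfolio 93 × 0.1 = 9.3
Sum = 70.255
70.255 is ≥ 69.5 and < 83 → Distinction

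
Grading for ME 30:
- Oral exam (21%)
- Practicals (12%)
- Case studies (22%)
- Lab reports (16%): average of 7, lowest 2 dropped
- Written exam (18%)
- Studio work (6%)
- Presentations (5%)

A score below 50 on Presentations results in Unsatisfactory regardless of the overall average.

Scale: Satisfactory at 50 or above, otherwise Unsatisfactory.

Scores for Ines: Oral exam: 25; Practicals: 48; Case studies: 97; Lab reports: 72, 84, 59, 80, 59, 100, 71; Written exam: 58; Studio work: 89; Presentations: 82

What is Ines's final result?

Lab reports: drop 59, 59 → average of remaining 5 = 407/5 = 81.4
Presentations score 82 ≥ 50: minimum met.
Weighted total:
  Oral exam 25 × 0.21 = 5.25
  Practicals 48 × 0.12 = 5.76
  Case studies 97 × 0.22 = 21.34
  Lab reports 81.4 × 0.16 = 13.024
  Written exam 58 × 0.18 = 10.44
  Studio work 89 × 0.06 = 5.34
  Presentations 82 × 0.05 = 4.1
Sum = 65.254
65.254 ≥ 50 → Satisfactory

Satisfactory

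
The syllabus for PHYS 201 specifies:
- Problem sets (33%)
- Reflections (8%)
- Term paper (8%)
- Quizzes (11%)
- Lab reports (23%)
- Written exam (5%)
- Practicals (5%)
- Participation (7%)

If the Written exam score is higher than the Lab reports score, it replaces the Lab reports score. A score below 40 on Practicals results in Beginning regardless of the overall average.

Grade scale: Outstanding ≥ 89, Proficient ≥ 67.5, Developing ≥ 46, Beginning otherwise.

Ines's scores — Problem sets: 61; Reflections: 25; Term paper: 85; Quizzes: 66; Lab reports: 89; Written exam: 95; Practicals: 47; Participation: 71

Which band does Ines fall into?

Proficient

Written exam (95) > Lab reports (89), so Lab reports counts as 95.
Practicals score 47 ≥ 40: minimum met.
Weighted total:
  Problem sets 61 × 0.33 = 20.13
  Reflections 25 × 0.08 = 2
  Term paper 85 × 0.08 = 6.8
  Quizzes 66 × 0.11 = 7.26
  Lab reports 95 × 0.23 = 21.85
  Written exam 95 × 0.05 = 4.75
  Practicals 47 × 0.05 = 2.35
  Participation 71 × 0.07 = 4.97
Sum = 70.11
70.11 is ≥ 67.5 and < 89 → Proficient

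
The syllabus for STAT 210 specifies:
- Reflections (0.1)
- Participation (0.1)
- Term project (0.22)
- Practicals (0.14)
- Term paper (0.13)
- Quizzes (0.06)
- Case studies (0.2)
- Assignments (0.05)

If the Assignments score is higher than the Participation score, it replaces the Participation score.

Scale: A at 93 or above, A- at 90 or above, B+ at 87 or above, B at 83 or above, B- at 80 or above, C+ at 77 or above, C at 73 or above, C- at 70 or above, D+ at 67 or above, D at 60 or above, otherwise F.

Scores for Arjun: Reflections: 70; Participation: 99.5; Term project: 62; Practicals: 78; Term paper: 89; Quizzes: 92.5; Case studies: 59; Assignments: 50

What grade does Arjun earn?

C-

Assignments (50) ≤ Participation (99.5), so Participation stays at 99.5.
Weighted total:
  Reflections 70 × 0.1 = 7
  Participation 99.5 × 0.1 = 9.95
  Term project 62 × 0.22 = 13.64
  Practicals 78 × 0.14 = 10.92
  Term paper 89 × 0.13 = 11.57
  Quizzes 92.5 × 0.06 = 5.55
  Case studies 59 × 0.2 = 11.8
  Assignments 50 × 0.05 = 2.5
Sum = 72.93
72.93 is ≥ 70 and < 73 → C-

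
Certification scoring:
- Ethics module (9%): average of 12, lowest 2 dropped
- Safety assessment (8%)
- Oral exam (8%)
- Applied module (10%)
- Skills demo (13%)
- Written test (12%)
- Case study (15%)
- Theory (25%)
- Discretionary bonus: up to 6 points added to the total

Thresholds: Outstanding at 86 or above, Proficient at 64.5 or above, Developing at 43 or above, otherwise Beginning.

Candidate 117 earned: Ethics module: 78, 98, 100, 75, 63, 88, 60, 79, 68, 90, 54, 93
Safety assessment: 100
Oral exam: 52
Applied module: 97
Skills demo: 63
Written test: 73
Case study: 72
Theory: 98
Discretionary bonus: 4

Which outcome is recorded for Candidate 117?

Ethics module: drop 54, 60 → average of remaining 10 = 832/10 = 83.2
Weighted total:
  Ethics module 83.2 × 0.09 = 7.488
  Safety assessment 100 × 0.08 = 8
  Oral exam 52 × 0.08 = 4.16
  Applied module 97 × 0.1 = 9.7
  Skills demo 63 × 0.13 = 8.19
  Written test 73 × 0.12 = 8.76
  Case study 72 × 0.15 = 10.8
  Theory 98 × 0.25 = 24.5
Sum = 81.598
Discretionary bonus: 81.598 + 4 = 85.598
85.598 is ≥ 64.5 and < 86 → Proficient

Proficient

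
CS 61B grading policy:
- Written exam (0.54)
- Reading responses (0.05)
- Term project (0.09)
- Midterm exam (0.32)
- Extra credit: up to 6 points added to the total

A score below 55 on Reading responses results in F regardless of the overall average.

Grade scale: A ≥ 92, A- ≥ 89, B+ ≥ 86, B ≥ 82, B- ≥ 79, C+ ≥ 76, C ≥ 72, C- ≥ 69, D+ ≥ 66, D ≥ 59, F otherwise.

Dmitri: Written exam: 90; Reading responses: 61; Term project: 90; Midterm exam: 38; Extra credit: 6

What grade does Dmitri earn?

Reading responses score 61 ≥ 55: minimum met.
Weighted total:
  Written exam 90 × 0.54 = 48.6
  Reading responses 61 × 0.05 = 3.05
  Term project 90 × 0.09 = 8.1
  Midterm exam 38 × 0.32 = 12.16
Sum = 71.91
Extra credit: 71.91 + 6 = 77.91
77.91 is ≥ 76 and < 79 → C+

C+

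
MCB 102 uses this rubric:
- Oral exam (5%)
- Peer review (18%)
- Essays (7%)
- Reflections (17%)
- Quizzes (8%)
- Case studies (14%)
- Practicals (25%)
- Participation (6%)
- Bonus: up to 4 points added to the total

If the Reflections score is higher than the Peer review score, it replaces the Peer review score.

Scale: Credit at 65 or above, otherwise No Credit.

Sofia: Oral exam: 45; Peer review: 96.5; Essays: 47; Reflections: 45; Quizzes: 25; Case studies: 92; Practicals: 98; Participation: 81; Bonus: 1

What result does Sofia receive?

Reflections (45) ≤ Peer review (96.5), so Peer review stays at 96.5.
Weighted total:
  Oral exam 45 × 0.05 = 2.25
  Peer review 96.5 × 0.18 = 17.37
  Essays 47 × 0.07 = 3.29
  Reflections 45 × 0.17 = 7.65
  Quizzes 25 × 0.08 = 2
  Case studies 92 × 0.14 = 12.88
  Practicals 98 × 0.25 = 24.5
  Participation 81 × 0.06 = 4.86
Sum = 74.8
Bonus: 74.8 + 1 = 75.8
75.8 ≥ 65 → Credit

Credit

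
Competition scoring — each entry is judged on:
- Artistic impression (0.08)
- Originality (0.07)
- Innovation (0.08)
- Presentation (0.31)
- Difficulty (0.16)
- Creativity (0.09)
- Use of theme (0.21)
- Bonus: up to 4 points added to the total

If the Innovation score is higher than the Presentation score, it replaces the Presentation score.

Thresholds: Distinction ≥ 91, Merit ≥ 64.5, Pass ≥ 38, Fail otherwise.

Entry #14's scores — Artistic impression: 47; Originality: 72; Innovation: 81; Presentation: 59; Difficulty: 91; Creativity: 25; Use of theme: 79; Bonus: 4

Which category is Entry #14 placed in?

Merit

Innovation (81) > Presentation (59), so Presentation counts as 81.
Weighted total:
  Artistic impression 47 × 0.08 = 3.76
  Originality 72 × 0.07 = 5.04
  Innovation 81 × 0.08 = 6.48
  Presentation 81 × 0.31 = 25.11
  Difficulty 91 × 0.16 = 14.56
  Creativity 25 × 0.09 = 2.25
  Use of theme 79 × 0.21 = 16.59
Sum = 73.79
Bonus: 73.79 + 4 = 77.79
77.79 is ≥ 64.5 and < 91 → Merit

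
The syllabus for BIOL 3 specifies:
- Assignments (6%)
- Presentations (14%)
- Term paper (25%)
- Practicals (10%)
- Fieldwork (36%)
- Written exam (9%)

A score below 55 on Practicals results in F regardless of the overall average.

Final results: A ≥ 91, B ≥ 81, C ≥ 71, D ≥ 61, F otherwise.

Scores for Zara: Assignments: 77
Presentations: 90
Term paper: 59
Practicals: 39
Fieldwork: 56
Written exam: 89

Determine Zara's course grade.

F

Practicals score 39 < 55: minimum not met.
Weighted total:
  Assignments 77 × 0.06 = 4.62
  Presentations 90 × 0.14 = 12.6
  Term paper 59 × 0.25 = 14.75
  Practicals 39 × 0.1 = 3.9
  Fieldwork 56 × 0.36 = 20.16
  Written exam 89 × 0.09 = 8.01
Sum = 64.04
Because the Practicals minimum was not met, the result is F.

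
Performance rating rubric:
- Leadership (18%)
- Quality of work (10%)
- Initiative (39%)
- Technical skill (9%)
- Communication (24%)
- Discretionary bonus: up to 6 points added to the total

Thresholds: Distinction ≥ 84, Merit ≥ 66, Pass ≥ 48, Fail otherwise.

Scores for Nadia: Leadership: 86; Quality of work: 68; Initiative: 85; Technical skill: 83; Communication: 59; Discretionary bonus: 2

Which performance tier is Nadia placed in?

Merit

Weighted total:
  Leadership 86 × 0.18 = 15.48
  Quality of work 68 × 0.1 = 6.8
  Initiative 85 × 0.39 = 33.15
  Technical skill 83 × 0.09 = 7.47
  Communication 59 × 0.24 = 14.16
Sum = 77.06
Discretionary bonus: 77.06 + 2 = 79.06
79.06 is ≥ 66 and < 84 → Merit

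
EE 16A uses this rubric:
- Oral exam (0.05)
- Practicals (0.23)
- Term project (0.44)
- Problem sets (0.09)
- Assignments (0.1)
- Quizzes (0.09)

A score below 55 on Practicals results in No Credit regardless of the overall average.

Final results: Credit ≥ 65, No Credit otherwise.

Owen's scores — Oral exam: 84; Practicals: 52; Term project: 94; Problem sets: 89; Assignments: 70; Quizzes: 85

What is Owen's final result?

No Credit

Practicals score 52 < 55: minimum not met.
Weighted total:
  Oral exam 84 × 0.05 = 4.2
  Practicals 52 × 0.23 = 11.96
  Term project 94 × 0.44 = 41.36
  Problem sets 89 × 0.09 = 8.01
  Assignments 70 × 0.1 = 7
  Quizzes 85 × 0.09 = 7.65
Sum = 80.18
Because the Practicals minimum was not met, the result is No Credit.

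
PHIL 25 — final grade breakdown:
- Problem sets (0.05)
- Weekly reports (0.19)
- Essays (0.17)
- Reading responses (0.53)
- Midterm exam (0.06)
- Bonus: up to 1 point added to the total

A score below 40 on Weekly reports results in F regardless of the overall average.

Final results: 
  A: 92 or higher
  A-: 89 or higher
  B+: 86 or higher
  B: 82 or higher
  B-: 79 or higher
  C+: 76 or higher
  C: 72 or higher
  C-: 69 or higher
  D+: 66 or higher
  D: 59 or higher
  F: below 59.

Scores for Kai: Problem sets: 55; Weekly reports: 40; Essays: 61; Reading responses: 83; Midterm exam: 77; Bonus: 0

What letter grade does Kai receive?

C-

Weekly reports score 40 ≥ 40: minimum met.
Weighted total:
  Problem sets 55 × 0.05 = 2.75
  Weekly reports 40 × 0.19 = 7.6
  Essays 61 × 0.17 = 10.37
  Reading responses 83 × 0.53 = 43.99
  Midterm exam 77 × 0.06 = 4.62
Sum = 69.33
Bonus: 69.33 + 0 = 69.33
69.33 is ≥ 69 and < 72 → C-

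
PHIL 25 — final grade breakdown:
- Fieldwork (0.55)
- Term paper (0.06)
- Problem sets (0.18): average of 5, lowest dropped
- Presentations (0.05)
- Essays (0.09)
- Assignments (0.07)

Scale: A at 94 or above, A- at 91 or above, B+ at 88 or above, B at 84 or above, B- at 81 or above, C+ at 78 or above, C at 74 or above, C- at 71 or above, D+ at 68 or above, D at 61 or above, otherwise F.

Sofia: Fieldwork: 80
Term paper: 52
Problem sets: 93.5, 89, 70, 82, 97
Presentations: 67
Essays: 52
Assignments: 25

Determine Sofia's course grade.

Problem sets: drop 70 → average of remaining 4 = 361.5/4 = 90.375
Weighted total:
  Fieldwork 80 × 0.55 = 44
  Term paper 52 × 0.06 = 3.12
  Problem sets 90.375 × 0.18 = 16.2675
  Presentations 67 × 0.05 = 3.35
  Essays 52 × 0.09 = 4.68
  Assignments 25 × 0.07 = 1.75
Sum = 73.1675
73.1675 is ≥ 71 and < 74 → C-

C-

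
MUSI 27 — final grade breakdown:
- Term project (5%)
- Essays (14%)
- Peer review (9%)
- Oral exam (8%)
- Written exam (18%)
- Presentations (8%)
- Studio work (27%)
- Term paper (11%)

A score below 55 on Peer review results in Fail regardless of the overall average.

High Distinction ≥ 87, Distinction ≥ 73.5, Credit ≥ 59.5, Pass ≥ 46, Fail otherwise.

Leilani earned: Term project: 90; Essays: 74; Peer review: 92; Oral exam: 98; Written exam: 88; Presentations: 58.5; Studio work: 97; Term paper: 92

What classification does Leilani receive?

Peer review score 92 ≥ 55: minimum met.
Weighted total:
  Term project 90 × 0.05 = 4.5
  Essays 74 × 0.14 = 10.36
  Peer review 92 × 0.09 = 8.28
  Oral exam 98 × 0.08 = 7.84
  Written exam 88 × 0.18 = 15.84
  Presentations 58.5 × 0.08 = 4.68
  Studio work 97 × 0.27 = 26.19
  Term paper 92 × 0.11 = 10.12
Sum = 87.81
87.81 ≥ 87 → High Distinction

High Distinction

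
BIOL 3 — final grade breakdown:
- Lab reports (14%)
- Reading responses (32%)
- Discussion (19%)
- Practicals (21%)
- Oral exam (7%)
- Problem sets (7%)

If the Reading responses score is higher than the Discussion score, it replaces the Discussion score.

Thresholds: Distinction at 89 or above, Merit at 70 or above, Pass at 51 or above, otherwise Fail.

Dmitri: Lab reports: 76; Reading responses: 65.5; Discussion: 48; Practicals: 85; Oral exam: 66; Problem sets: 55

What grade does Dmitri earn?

Reading responses (65.5) > Discussion (48), so Discussion counts as 65.5.
Weighted total:
  Lab reports 76 × 0.14 = 10.64
  Reading responses 65.5 × 0.32 = 20.96
  Discussion 65.5 × 0.19 = 12.445
  Practicals 85 × 0.21 = 17.85
  Oral exam 66 × 0.07 = 4.62
  Problem sets 55 × 0.07 = 3.85
Sum = 70.365
70.365 is ≥ 70 and < 89 → Merit

Merit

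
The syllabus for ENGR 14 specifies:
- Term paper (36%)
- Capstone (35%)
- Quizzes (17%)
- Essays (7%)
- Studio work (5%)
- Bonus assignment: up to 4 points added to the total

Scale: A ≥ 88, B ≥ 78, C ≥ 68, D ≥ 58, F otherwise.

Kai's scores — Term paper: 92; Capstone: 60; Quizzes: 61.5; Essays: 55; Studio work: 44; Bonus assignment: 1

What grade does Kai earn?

Weighted total:
  Term paper 92 × 0.36 = 33.12
  Capstone 60 × 0.35 = 21
  Quizzes 61.5 × 0.17 = 10.455
  Essays 55 × 0.07 = 3.85
  Studio work 44 × 0.05 = 2.2
Sum = 70.625
Bonus assignment: 70.625 + 1 = 71.625
71.625 is ≥ 68 and < 78 → C

C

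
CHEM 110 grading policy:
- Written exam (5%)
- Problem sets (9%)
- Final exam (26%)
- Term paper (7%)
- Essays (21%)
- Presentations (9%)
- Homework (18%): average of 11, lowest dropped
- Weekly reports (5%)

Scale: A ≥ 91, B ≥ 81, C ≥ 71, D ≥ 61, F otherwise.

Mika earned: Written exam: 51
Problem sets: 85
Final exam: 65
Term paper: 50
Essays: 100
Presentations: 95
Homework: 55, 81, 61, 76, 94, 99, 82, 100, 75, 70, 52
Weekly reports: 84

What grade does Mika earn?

C

Homework: drop 52 → average of remaining 10 = 793/10 = 79.3
Weighted total:
  Written exam 51 × 0.05 = 2.55
  Problem sets 85 × 0.09 = 7.65
  Final exam 65 × 0.26 = 16.9
  Term paper 50 × 0.07 = 3.5
  Essays 100 × 0.21 = 21
  Presentations 95 × 0.09 = 8.55
  Homework 79.3 × 0.18 = 14.274
  Weekly reports 84 × 0.05 = 4.2
Sum = 78.624
78.624 is ≥ 71 and < 81 → C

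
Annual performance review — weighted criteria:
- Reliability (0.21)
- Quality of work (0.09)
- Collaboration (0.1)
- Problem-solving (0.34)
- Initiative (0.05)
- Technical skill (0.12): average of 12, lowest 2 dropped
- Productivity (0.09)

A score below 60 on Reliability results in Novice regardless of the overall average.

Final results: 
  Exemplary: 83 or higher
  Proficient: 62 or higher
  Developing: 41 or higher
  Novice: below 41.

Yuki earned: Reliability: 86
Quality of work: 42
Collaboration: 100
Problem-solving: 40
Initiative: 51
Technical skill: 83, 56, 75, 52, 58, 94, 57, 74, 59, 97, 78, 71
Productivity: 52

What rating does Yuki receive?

Technical skill: drop 52, 56 → average of remaining 10 = 746/10 = 74.6
Reliability score 86 ≥ 60: minimum met.
Weighted total:
  Reliability 86 × 0.21 = 18.06
  Quality of work 42 × 0.09 = 3.78
  Collaboration 100 × 0.1 = 10
  Problem-solving 40 × 0.34 = 13.6
  Initiative 51 × 0.05 = 2.55
  Technical skill 74.6 × 0.12 = 8.952
  Productivity 52 × 0.09 = 4.68
Sum = 61.622
61.622 is ≥ 41 and < 62 → Developing

Developing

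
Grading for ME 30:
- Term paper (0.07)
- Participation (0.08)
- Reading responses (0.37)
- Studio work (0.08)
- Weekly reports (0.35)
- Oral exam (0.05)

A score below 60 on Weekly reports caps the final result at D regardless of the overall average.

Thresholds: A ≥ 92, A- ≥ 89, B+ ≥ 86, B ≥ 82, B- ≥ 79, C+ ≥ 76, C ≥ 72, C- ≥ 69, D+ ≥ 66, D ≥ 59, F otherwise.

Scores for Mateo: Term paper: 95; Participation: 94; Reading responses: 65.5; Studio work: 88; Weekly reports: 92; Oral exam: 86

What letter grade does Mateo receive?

Weekly reports score 92 ≥ 60: minimum met.
Weighted total:
  Term paper 95 × 0.07 = 6.65
  Participation 94 × 0.08 = 7.52
  Reading responses 65.5 × 0.37 = 24.235
  Studio work 88 × 0.08 = 7.04
  Weekly reports 92 × 0.35 = 32.2
  Oral exam 86 × 0.05 = 4.3
Sum = 81.945
81.945 is ≥ 79 and < 82 → B-

B-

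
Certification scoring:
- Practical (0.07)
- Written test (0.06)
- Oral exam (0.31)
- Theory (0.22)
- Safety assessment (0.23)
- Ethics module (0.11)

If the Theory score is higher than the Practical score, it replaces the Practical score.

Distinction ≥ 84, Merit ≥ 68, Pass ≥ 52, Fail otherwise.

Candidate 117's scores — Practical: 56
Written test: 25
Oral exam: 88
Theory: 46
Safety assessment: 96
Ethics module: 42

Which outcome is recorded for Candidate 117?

Merit

Theory (46) ≤ Practical (56), so Practical stays at 56.
Weighted total:
  Practical 56 × 0.07 = 3.92
  Written test 25 × 0.06 = 1.5
  Oral exam 88 × 0.31 = 27.28
  Theory 46 × 0.22 = 10.12
  Safety assessment 96 × 0.23 = 22.08
  Ethics module 42 × 0.11 = 4.62
Sum = 69.52
69.52 is ≥ 68 and < 84 → Merit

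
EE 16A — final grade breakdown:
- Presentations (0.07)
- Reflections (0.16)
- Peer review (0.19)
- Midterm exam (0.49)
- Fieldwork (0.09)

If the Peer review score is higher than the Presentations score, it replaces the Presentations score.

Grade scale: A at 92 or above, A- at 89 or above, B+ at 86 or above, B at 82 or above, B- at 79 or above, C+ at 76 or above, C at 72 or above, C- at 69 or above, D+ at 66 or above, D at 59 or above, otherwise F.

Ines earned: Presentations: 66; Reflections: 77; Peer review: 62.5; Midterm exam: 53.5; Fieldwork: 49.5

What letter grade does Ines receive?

D

Peer review (62.5) ≤ Presentations (66), so Presentations stays at 66.
Weighted total:
  Presentations 66 × 0.07 = 4.62
  Reflections 77 × 0.16 = 12.32
  Peer review 62.5 × 0.19 = 11.875
  Midterm exam 53.5 × 0.49 = 26.215
  Fieldwork 49.5 × 0.09 = 4.455
Sum = 59.485
59.485 is ≥ 59 and < 66 → D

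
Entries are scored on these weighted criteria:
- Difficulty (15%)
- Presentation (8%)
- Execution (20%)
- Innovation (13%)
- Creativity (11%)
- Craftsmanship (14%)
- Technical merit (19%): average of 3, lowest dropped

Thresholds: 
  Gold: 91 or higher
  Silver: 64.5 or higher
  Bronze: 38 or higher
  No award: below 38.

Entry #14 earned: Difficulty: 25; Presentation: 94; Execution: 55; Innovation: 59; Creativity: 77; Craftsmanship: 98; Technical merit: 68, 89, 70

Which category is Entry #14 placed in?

Silver

Technical merit: drop 68 → average of remaining 2 = 159/2 = 79.5
Weighted total:
  Difficulty 25 × 0.15 = 3.75
  Presentation 94 × 0.08 = 7.52
  Execution 55 × 0.2 = 11
  Innovation 59 × 0.13 = 7.67
  Creativity 77 × 0.11 = 8.47
  Craftsmanship 98 × 0.14 = 13.72
  Technical merit 79.5 × 0.19 = 15.105
Sum = 67.235
67.235 is ≥ 64.5 and < 91 → Silver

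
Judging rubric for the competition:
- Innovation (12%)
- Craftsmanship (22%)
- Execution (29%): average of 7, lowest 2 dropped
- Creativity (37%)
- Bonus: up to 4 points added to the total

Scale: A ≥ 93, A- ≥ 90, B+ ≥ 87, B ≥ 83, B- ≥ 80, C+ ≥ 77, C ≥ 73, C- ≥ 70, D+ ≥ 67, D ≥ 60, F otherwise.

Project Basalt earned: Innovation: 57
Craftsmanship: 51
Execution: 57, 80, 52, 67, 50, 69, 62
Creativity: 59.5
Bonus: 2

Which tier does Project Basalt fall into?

D

Execution: drop 50, 52 → average of remaining 5 = 335/5 = 67
Weighted total:
  Innovation 57 × 0.12 = 6.84
  Craftsmanship 51 × 0.22 = 11.22
  Execution 67 × 0.29 = 19.43
  Creativity 59.5 × 0.37 = 22.015
Sum = 59.505
Bonus: 59.505 + 2 = 61.505
61.505 is ≥ 60 and < 67 → D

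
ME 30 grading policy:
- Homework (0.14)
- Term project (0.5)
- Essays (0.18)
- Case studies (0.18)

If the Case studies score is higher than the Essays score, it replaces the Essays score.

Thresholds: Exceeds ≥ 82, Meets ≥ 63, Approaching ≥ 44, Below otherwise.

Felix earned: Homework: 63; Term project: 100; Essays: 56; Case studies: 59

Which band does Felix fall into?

Meets

Case studies (59) > Essays (56), so Essays counts as 59.
Weighted total:
  Homework 63 × 0.14 = 8.82
  Term project 100 × 0.5 = 50
  Essays 59 × 0.18 = 10.62
  Case studies 59 × 0.18 = 10.62
Sum = 80.06
80.06 is ≥ 63 and < 82 → Meets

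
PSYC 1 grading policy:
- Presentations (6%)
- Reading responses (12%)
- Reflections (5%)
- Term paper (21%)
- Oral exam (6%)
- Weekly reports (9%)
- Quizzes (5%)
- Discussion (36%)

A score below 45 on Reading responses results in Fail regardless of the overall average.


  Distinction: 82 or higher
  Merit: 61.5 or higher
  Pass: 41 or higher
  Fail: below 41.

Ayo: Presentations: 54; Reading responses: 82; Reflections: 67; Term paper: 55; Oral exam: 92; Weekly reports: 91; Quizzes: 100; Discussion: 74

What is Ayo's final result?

Reading responses score 82 ≥ 45: minimum met.
Weighted total:
  Presentations 54 × 0.06 = 3.24
  Reading responses 82 × 0.12 = 9.84
  Reflections 67 × 0.05 = 3.35
  Term paper 55 × 0.21 = 11.55
  Oral exam 92 × 0.06 = 5.52
  Weekly reports 91 × 0.09 = 8.19
  Quizzes 100 × 0.05 = 5
  Discussion 74 × 0.36 = 26.64
Sum = 73.33
73.33 is ≥ 61.5 and < 82 → Merit

Merit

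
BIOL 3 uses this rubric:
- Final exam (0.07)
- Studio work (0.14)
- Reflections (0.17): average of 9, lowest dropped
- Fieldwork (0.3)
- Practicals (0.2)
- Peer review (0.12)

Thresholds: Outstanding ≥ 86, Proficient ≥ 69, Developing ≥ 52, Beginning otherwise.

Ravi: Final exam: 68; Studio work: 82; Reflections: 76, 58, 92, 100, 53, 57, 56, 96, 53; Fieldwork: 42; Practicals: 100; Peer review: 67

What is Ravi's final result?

Proficient

Reflections: drop 53 → average of remaining 8 = 588/8 = 73.5
Weighted total:
  Final exam 68 × 0.07 = 4.76
  Studio work 82 × 0.14 = 11.48
  Reflections 73.5 × 0.17 = 12.495
  Fieldwork 42 × 0.3 = 12.6
  Practicals 100 × 0.2 = 20
  Peer review 67 × 0.12 = 8.04
Sum = 69.375
69.375 is ≥ 69 and < 86 → Proficient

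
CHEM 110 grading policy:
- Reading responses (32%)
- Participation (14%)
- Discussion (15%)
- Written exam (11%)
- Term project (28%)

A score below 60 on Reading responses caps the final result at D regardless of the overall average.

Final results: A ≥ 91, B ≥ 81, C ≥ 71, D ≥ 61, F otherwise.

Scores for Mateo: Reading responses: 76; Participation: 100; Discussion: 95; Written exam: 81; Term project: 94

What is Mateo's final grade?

B

Reading responses score 76 ≥ 60: minimum met.
Weighted total:
  Reading responses 76 × 0.32 = 24.32
  Participation 100 × 0.14 = 14
  Discussion 95 × 0.15 = 14.25
  Written exam 81 × 0.11 = 8.91
  Term project 94 × 0.28 = 26.32
Sum = 87.8
87.8 is ≥ 81 and < 91 → B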